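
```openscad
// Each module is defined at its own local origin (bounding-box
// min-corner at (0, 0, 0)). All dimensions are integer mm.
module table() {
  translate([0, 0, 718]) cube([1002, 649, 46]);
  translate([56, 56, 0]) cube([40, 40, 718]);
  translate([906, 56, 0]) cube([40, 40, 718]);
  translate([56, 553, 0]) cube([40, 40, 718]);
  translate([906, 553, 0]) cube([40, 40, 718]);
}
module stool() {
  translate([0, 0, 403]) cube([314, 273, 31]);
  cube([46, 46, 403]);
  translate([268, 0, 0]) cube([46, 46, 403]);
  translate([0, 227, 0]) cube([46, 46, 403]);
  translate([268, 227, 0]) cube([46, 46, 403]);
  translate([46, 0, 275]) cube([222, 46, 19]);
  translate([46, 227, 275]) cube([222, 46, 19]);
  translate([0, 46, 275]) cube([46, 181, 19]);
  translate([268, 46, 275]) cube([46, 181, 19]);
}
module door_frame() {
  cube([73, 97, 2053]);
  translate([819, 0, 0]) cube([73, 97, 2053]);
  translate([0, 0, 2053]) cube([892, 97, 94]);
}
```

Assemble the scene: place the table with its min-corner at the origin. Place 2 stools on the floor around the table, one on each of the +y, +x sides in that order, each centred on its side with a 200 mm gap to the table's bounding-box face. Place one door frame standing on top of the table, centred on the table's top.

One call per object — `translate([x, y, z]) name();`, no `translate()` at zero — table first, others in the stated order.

table();
translate([344, 849, 0]) stool();
translate([1202, 188, 0]) stool();
translate([55, 276, 764]) door_frame();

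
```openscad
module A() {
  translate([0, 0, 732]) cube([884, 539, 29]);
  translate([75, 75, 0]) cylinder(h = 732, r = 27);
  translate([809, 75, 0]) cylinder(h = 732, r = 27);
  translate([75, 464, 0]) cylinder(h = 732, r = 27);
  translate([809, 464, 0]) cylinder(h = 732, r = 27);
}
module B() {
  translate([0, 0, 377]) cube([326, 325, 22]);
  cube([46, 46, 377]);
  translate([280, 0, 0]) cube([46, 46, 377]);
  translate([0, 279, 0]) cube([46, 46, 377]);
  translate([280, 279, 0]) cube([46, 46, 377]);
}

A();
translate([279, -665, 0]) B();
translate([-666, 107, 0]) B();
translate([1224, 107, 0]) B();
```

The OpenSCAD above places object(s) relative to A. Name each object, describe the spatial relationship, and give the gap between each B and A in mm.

A is a table. B is a stool. Three stools sit around the table at the −y, −x, +x sides. The gap between each stool and the table is 340 mm.

Each stool's nearest face is 340 mm from the table's bounding box.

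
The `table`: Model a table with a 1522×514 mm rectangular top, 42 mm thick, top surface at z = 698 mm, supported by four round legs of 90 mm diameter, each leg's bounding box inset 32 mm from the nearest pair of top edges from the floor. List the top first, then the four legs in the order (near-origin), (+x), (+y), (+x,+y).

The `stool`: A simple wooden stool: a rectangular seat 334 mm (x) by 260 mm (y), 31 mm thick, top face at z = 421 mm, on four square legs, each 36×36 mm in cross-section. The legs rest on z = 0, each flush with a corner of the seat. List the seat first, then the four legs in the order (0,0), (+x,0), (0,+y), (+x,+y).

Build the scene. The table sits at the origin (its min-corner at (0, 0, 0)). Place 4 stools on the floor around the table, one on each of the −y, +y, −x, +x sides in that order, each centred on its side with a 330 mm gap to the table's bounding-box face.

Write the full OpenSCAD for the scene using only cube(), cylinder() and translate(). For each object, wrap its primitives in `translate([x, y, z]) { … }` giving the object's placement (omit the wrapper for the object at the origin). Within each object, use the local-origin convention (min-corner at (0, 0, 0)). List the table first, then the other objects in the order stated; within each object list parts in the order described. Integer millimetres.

translate([0, 0, 656]) cube([1522, 514, 42]);
translate([77, 77, 0]) cylinder(h = 656, r = 45);
translate([1445, 77, 0]) cylinder(h = 656, r = 45);
translate([77, 437, 0]) cylinder(h = 656, r = 45);
translate([1445, 437, 0]) cylinder(h = 656, r = 45);
translate([594, -590, 0]) {
  translate([0, 0, 390]) cube([334, 260, 31]);
  cube([36, 36, 390]);
  translate([298, 0, 0]) cube([36, 36, 390]);
  translate([0, 224, 0]) cube([36, 36, 390]);
  translate([298, 224, 0]) cube([36, 36, 390]);
}
translate([594, 844, 0]) {
  translate([0, 0, 390]) cube([334, 260, 31]);
  cube([36, 36, 390]);
  translate([298, 0, 0]) cube([36, 36, 390]);
  translate([0, 224, 0]) cube([36, 36, 390]);
  translate([298, 224, 0]) cube([36, 36, 390]);
}
translate([-664, 127, 0]) {
  translate([0, 0, 390]) cube([334, 260, 31]);
  cube([36, 36, 390]);
  translate([298, 0, 0]) cube([36, 36, 390]);
  translate([0, 224, 0]) cube([36, 36, 390]);
  translate([298, 224, 0]) cube([36, 36, 390]);
}
translate([1852, 127, 0]) {
  translate([0, 0, 390]) cube([334, 260, 31]);
  cube([36, 36, 390]);
  translate([298, 0, 0]) cube([36, 36, 390]);
  translate([0, 224, 0]) cube([36, 36, 390]);
  translate([298, 224, 0]) cube([36, 36, 390]);
}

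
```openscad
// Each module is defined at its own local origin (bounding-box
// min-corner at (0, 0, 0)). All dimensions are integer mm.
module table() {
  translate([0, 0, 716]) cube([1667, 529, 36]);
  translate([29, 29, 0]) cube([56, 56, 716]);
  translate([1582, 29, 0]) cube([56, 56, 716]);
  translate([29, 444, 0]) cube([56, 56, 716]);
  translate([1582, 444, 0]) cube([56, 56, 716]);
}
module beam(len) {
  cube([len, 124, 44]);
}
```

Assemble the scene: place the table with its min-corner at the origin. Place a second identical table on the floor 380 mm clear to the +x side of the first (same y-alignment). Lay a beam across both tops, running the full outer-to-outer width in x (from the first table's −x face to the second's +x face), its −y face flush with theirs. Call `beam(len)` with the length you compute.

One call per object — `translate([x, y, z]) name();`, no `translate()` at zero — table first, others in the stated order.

table();
translate([2047, 0, 0]) table();
translate([0, 0, 752]) beam(3714);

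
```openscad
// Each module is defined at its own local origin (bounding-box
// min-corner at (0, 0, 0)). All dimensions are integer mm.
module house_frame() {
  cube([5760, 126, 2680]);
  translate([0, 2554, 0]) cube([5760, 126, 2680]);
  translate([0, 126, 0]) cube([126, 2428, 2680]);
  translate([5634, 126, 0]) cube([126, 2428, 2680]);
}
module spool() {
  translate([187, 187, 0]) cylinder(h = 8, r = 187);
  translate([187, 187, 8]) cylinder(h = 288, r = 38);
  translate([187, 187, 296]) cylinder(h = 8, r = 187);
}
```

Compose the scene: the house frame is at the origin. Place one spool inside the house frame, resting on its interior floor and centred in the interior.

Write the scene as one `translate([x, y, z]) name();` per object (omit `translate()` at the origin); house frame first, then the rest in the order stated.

house_frame();
translate([2693, 1153, 0]) spool();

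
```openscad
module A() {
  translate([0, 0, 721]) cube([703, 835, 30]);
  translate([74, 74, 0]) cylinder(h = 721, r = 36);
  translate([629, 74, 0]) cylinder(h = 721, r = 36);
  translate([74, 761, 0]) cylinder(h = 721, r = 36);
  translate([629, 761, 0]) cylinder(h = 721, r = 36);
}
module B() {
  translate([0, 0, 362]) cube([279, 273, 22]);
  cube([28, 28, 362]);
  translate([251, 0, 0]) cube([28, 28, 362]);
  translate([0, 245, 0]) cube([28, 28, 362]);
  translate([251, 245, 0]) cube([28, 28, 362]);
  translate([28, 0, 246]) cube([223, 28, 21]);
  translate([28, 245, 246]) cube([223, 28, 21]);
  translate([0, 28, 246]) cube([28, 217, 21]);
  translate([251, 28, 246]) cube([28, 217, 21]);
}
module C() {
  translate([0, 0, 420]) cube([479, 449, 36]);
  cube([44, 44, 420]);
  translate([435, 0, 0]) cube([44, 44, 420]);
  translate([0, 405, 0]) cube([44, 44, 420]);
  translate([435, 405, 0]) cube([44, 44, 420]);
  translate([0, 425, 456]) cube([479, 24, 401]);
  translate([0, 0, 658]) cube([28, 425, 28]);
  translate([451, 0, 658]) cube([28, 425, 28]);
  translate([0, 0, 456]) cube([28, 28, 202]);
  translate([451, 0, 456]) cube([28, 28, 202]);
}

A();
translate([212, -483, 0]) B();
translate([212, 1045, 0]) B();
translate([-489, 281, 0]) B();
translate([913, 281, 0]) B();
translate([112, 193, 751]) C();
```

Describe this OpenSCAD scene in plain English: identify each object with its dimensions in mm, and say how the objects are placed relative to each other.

A is a rectangular dining table. The top is 703×835×30 mm with its upper surface at z = 751 mm. It stands on four round legs of 72 mm diameter, each leg's bounding box inset 38 mm from the nearest pair of top edges, running from the floor to the underside of the top.

B is a simple wooden stool: a rectangular seat 279 mm (x) by 273 mm (y), 22 mm thick, top face at z = 384 mm, on four square legs, each 28×28 mm in cross-section. The legs rest on z = 0, each flush with a corner of the seat. Four stretchers, 28 mm wide and 21 mm tall, connect adjacent legs with their undersides at z = 246 mm, each running between the inner faces of the legs it joins and aligned with the legs' outer faces on the other axis.

C is a chair. The seat is a 479×449×36 mm slab with its top at z = 456 mm, on four 44×44 mm corner legs (flush with the seat edges, standing on z = 0). A flat backrest 24 mm thick, 401 mm tall, spans the full seat width and rises from the seat top along its +y edge, rear face flush with the rear of the seat. Two armrests of 28×28 mm section run along each side from the seat's front edge to the front of the backrest, top faces 230 mm above the seat top and outer faces flush with the seat's x-edges; a 28×28 mm post under the front of each armrest stands on the seat at the front corner.

Four stools sit around the table at the −y, +y, −x, +x sides. The chair is on top of the table, centred.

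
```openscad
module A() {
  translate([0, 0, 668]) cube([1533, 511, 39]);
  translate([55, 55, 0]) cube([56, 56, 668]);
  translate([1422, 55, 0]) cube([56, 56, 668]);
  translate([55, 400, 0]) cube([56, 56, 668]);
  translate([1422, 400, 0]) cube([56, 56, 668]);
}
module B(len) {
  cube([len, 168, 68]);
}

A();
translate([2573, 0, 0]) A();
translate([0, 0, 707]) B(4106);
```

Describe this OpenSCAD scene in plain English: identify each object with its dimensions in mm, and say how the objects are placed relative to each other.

A is a rectangular dining table. The top is 1533×511×39 mm with its upper surface at z = 707 mm. It stands on four 56×56 mm square legs, each inset 55 mm from the nearest pair of top edges, running from the floor to the underside of the top.

B is a rectangular beam 4106 mm long (x), 168 mm deep (y), 68 mm thick (z).

The beam spans the tops of two tables placed 1040 mm apart, resting at z = 707 mm.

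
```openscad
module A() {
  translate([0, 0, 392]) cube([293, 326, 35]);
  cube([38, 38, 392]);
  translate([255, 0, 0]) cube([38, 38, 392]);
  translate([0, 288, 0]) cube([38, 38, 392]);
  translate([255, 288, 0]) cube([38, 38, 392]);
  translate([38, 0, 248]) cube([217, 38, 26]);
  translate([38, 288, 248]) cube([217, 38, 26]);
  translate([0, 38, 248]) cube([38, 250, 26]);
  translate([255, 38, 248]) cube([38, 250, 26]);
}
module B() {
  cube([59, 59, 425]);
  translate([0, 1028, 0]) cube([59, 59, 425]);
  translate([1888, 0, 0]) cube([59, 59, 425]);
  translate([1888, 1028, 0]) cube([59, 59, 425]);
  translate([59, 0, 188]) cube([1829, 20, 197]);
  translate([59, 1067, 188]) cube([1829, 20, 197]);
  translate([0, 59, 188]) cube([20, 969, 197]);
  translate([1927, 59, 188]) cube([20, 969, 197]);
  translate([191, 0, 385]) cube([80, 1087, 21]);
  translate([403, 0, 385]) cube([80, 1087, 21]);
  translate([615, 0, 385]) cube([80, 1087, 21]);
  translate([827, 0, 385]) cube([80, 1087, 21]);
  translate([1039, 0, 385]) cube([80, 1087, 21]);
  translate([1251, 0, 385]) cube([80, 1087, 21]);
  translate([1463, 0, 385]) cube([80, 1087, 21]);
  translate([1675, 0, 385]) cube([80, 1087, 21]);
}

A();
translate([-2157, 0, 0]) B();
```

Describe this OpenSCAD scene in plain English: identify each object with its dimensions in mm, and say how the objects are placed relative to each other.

A is a four-legged stool. The seat is 293×326 mm, 35 mm thick, top at z = 427 mm. It stands on four square legs, each 38×38 mm in cross-section, from z = 0 to the seat underside, each flush with a corner of the seat. Four stretchers, 38 mm wide and 26 mm tall, connect adjacent legs with their undersides at z = 248 mm, each running between the inner faces of the legs it joins and aligned with the legs' outer faces on the other axis.

B is a bed frame 1947 mm long (x) by 1087 mm wide (y). Four 59×59 mm corner posts, 425 mm tall, at the corners of the footprint. Four rails of 20 mm thickness and 197 mm height run between adjacent posts with their undersides at z = 188 mm, their outer faces flush with the outside of the frame (the two x-running rails run between the posts' inner faces; the two y-running rails run between the posts' inner faces). 8 slats, each 80 mm wide (x) and 21 mm thick, lie across the top of the two x-running rails, running the full 1087 mm width of the frame in y; the slats are evenly spaced along x between the inner faces of the end posts with equal gaps (rounded down to the nearest mm) at the −x end and between each pair — any rounding remainder accumulates at the +x end.

The bed frame is on the floor beside the stool on its −x side.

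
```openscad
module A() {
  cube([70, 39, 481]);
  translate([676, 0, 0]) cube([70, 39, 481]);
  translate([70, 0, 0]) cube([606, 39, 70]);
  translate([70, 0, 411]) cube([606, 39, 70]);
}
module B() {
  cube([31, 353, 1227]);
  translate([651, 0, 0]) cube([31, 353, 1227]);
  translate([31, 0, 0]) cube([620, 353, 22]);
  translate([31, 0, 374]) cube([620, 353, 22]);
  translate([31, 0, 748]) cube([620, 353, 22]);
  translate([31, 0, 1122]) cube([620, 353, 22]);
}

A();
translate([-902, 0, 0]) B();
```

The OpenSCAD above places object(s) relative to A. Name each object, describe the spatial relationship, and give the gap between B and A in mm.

A is a picture frame. B is a bookshelf. The bookshelf is on the floor beside the picture frame on its −x side. The gap between the bookshelf and the picture frame is 220 mm.

The bookshelf's nearest face is 220 mm from the picture frame's −x face.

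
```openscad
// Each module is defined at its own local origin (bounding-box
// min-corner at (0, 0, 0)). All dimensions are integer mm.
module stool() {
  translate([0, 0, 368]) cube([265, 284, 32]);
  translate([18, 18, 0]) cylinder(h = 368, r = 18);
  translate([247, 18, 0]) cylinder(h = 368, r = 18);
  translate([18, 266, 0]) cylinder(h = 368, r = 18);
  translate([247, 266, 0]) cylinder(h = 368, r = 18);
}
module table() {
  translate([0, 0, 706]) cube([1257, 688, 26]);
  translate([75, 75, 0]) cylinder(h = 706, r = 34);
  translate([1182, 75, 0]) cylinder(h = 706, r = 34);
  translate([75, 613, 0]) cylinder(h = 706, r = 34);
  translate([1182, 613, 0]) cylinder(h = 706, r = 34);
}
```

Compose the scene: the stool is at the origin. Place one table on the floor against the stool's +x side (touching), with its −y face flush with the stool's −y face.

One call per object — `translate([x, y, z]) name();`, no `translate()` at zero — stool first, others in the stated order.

stool();
translate([265, 0, 0]) table();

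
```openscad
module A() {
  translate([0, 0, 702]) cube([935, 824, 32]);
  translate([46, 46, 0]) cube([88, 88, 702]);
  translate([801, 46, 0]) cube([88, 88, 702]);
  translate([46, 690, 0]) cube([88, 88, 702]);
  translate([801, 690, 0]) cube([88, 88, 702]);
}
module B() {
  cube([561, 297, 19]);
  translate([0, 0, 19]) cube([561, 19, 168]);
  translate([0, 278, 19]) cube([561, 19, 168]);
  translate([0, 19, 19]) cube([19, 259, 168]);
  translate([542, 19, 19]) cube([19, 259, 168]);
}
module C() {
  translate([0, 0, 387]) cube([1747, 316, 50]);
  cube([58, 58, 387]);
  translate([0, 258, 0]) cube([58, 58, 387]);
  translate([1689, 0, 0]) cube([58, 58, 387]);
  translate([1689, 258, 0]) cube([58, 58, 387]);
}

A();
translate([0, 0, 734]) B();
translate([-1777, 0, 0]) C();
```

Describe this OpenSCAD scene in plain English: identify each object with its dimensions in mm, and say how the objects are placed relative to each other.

A is a table with a 935×824 mm rectangular top, 32 mm thick, top surface at z = 734 mm, supported by four 88×88 mm square legs, each inset 46 mm from the nearest pair of top edges, running from the floor.

B is an open storage box with external size 561×297×187 mm and wall thickness 19 mm (the base is also 19 mm thick). The base covers the whole footprint; the four walls stand on the base, with the y-facing walls full-width and the x-facing walls fitting between their inner faces.

C is a bench: a 1747×316 mm seat slab, 50 mm thick, top at z = 437 mm, on four 58×58 mm square legs flush with the seat corners and standing on z = 0.

The open box is on top of the table. The bench is on the floor beside the table on its −x side.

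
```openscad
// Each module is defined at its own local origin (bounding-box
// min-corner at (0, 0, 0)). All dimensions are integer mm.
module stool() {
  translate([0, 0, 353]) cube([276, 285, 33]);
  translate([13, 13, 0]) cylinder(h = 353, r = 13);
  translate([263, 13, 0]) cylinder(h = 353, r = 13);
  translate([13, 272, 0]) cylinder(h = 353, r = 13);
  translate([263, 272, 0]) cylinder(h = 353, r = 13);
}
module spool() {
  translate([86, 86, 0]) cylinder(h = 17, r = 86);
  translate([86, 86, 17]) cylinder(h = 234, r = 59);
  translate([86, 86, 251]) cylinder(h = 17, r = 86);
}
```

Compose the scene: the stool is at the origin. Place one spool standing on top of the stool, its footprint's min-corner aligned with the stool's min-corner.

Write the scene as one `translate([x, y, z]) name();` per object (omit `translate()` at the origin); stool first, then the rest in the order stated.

stool();
translate([0, 0, 386]) spool();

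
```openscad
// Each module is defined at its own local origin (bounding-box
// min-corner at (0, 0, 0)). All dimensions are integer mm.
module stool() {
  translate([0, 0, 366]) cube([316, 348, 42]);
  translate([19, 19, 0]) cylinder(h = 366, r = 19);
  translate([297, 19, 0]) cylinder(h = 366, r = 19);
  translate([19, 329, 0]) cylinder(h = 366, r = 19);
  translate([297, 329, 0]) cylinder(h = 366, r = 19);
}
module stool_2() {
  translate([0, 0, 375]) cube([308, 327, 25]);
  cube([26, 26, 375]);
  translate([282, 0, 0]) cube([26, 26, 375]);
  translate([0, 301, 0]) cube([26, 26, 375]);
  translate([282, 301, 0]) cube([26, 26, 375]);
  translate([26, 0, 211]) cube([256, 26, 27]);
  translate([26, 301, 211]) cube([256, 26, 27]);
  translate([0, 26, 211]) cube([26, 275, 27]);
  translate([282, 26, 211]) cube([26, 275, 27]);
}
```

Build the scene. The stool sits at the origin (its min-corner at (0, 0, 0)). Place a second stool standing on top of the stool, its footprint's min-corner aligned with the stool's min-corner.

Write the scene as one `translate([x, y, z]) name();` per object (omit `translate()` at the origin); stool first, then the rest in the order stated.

stool();
translate([0, 0, 408]) stool_2();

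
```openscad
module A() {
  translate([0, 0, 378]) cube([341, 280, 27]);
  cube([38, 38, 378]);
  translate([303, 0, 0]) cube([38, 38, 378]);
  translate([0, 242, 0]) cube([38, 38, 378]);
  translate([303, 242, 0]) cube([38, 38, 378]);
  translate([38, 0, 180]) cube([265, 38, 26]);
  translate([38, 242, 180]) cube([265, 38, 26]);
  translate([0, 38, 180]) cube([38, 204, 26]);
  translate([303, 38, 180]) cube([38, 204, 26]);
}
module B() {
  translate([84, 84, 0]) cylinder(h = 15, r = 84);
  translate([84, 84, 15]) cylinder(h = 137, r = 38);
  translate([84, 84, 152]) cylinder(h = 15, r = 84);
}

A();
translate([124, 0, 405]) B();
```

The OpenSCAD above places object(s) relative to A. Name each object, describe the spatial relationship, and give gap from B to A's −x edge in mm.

A is a stool. B is a spool. The spool is on top of the stool. The gap from the spool to the stool's −x edge is 124 mm.

The spool's min-x is at 124; the stool's min-x is 0; gap = 124 mm.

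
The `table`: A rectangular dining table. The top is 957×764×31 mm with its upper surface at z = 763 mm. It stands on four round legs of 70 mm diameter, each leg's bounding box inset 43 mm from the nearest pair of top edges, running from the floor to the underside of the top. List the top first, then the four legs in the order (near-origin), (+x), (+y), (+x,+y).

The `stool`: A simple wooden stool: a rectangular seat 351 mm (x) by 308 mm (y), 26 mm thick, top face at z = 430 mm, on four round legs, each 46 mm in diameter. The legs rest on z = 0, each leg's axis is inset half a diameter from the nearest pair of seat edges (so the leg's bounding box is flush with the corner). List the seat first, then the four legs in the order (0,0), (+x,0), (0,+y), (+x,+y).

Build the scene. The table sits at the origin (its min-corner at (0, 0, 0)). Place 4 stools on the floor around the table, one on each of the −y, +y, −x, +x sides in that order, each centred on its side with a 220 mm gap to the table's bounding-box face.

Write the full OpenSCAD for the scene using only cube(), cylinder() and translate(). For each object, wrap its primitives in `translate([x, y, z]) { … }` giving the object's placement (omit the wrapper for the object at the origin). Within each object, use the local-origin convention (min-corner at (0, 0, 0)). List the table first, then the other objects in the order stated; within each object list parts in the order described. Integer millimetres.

translate([0, 0, 732]) cube([957, 764, 31]);
translate([78, 78, 0]) cylinder(h = 732, r = 35);
translate([879, 78, 0]) cylinder(h = 732, r = 35);
translate([78, 686, 0]) cylinder(h = 732, r = 35);
translate([879, 686, 0]) cylinder(h = 732, r = 35);
translate([303, -528, 0]) {
  translate([0, 0, 404]) cube([351, 308, 26]);
  translate([23, 23, 0]) cylinder(h = 404, r = 23);
  translate([328, 23, 0]) cylinder(h = 404, r = 23);
  translate([23, 285, 0]) cylinder(h = 404, r = 23);
  translate([328, 285, 0]) cylinder(h = 404, r = 23);
}
translate([303, 984, 0]) {
  translate([0, 0, 404]) cube([351, 308, 26]);
  translate([23, 23, 0]) cylinder(h = 404, r = 23);
  translate([328, 23, 0]) cylinder(h = 404, r = 23);
  translate([23, 285, 0]) cylinder(h = 404, r = 23);
  translate([328, 285, 0]) cylinder(h = 404, r = 23);
}
translate([-571, 228, 0]) {
  translate([0, 0, 404]) cube([351, 308, 26]);
  translate([23, 23, 0]) cylinder(h = 404, r = 23);
  translate([328, 23, 0]) cylinder(h = 404, r = 23);
  translate([23, 285, 0]) cylinder(h = 404, r = 23);
  translate([328, 285, 0]) cylinder(h = 404, r = 23);
}
translate([1177, 228, 0]) {
  translate([0, 0, 404]) cube([351, 308, 26]);
  translate([23, 23, 0]) cylinder(h = 404, r = 23);
  translate([328, 23, 0]) cylinder(h = 404, r = 23);
  translate([23, 285, 0]) cylinder(h = 404, r = 23);
  translate([328, 285, 0]) cylinder(h = 404, r = 23);
}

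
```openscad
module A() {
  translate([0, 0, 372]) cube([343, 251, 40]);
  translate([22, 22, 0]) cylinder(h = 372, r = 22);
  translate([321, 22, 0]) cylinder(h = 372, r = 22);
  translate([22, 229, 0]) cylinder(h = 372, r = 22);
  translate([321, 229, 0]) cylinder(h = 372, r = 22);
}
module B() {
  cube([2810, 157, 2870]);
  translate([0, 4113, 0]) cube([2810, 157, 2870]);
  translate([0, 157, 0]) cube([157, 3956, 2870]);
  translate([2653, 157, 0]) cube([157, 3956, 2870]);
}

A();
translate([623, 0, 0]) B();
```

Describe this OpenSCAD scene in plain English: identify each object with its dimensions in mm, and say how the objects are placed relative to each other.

A is a four-legged stool. The seat is 343×251 mm, 40 mm thick, top at z = 412 mm. It stands on four round legs, each 44 mm in diameter, from z = 0 to the seat underside, each leg's axis is inset half a diameter from the nearest pair of seat edges (so the leg's bounding box is flush with the corner).

B is a box-shaped house frame (walls only): outside footprint 2810×4270 mm, wall height 2870 mm, wall thickness 157 mm. The two y-facing walls run the full x-width; the two x-facing walls fit between the inner faces of the y-facing walls.

The house frame is on the floor beside the stool on its +x side.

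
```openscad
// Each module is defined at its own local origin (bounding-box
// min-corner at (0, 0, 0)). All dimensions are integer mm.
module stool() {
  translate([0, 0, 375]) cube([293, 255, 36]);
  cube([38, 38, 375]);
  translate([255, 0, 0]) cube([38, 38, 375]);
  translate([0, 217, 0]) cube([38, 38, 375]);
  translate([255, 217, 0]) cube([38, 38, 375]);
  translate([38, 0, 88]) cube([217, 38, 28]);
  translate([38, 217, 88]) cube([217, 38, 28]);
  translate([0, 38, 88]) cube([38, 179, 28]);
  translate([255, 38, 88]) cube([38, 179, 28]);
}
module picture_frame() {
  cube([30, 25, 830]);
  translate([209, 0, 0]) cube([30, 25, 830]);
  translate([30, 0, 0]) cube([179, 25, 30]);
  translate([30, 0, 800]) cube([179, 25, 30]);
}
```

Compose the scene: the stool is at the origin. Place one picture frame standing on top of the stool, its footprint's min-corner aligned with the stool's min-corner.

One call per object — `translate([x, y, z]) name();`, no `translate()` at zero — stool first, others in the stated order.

stool();
translate([0, 0, 411]) picture_frame();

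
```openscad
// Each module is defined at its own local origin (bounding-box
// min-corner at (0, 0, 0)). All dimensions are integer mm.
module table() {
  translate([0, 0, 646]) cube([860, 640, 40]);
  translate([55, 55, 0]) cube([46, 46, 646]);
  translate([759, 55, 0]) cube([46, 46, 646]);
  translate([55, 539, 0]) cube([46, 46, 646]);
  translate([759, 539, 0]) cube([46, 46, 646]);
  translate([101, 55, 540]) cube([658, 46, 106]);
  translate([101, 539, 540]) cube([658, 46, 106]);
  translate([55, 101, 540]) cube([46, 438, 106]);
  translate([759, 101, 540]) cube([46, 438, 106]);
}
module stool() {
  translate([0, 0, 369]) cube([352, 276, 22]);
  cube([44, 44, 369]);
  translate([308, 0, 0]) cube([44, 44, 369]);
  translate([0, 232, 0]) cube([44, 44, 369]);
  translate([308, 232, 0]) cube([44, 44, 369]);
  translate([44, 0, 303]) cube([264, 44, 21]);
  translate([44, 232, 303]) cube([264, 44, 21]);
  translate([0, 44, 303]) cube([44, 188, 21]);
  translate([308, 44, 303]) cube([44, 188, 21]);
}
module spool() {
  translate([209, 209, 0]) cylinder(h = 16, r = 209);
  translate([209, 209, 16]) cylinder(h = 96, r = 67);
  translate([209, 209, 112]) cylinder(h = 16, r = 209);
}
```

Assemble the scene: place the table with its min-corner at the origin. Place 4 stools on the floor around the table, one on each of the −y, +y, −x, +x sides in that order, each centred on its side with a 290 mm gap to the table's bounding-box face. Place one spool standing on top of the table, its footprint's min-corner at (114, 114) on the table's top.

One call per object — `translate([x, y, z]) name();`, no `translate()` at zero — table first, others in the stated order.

table();
translate([254, -566, 0]) stool();
translate([254, 930, 0]) stool();
translate([-642, 182, 0]) stool();
translate([1150, 182, 0]) stool();
translate([114, 114, 686]) spool();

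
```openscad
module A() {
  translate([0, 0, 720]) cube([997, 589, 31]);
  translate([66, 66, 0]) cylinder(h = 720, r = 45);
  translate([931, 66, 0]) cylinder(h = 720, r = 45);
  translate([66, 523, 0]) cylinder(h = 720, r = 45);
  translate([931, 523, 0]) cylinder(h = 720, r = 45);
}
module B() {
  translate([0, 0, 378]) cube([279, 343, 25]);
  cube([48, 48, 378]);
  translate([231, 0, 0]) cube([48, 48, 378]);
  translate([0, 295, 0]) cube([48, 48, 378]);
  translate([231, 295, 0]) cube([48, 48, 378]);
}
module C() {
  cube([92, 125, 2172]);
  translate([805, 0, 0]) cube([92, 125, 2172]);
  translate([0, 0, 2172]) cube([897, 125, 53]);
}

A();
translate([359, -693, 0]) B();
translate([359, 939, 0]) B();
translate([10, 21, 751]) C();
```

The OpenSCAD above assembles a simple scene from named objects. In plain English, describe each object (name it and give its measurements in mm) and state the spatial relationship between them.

A is a table: top 997 mm (x) × 589 mm (y), 31 mm thick, upper face at z = 751 mm, on four round legs of 90 mm diameter, each leg's bounding box inset 21 mm from the nearest pair of top edges, running from z = 0 to the bottom of the top.

B is a simple wooden stool: a rectangular seat 279 mm (x) by 343 mm (y), 25 mm thick, top face at z = 403 mm, on four square legs, each 48×48 mm in cross-section. The legs rest on z = 0, each flush with a corner of the seat.

C is a rectangular door frame: two vertical jambs of 92×125 mm section, 2172 mm tall, with a clear opening 713 mm wide between their inner faces. A header 53 mm tall and 125 mm deep lies on top of the jambs and spans the full outside width.

Two stools sit around the table at the −y, +y sides. The door frame is on top of the table.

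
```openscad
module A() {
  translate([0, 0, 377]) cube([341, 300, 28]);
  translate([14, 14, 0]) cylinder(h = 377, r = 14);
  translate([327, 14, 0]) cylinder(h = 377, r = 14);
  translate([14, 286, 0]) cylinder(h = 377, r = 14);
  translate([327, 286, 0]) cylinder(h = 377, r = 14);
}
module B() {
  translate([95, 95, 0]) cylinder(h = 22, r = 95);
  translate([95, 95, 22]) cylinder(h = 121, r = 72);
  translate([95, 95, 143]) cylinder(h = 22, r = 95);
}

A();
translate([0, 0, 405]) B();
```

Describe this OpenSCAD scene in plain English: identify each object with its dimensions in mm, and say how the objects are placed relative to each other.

A is a four-legged stool. The seat is 341×300 mm, 28 mm thick, top at z = 405 mm. It stands on four round legs, each 28 mm in diameter, from z = 0 to the seat underside, each leg's axis is inset half a diameter from the nearest pair of seat edges (so the leg's bounding box is flush with the corner).

B is a spool: two coaxial disc flanges of radius 95 mm and thickness 22 mm, joined by a core cylinder of radius 72 mm and height 121 mm. The lower flange rests on z = 0 and the three cylinders share a vertical axis.

The spool is on top of the stool.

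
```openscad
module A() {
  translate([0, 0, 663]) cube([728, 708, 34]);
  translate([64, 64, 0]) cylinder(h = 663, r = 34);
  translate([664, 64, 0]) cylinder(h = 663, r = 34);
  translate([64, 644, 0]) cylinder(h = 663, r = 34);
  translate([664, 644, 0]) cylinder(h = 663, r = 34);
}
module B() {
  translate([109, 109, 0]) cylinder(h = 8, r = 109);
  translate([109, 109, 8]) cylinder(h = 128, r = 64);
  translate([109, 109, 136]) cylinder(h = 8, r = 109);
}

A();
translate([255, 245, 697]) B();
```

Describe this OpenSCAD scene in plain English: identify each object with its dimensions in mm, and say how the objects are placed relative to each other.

A is a table with a 728×708 mm rectangular top, 34 mm thick, top surface at z = 697 mm, supported by four round legs of 68 mm diameter, each leg's bounding box inset 30 mm from the nearest pair of top edges, running from the floor.

B is a spool: two coaxial disc flanges of radius 109 mm and thickness 8 mm, joined by a core cylinder of radius 64 mm and height 128 mm. The lower flange rests on z = 0 and the three cylinders share a vertical axis.

The spool is on top of the table, centred.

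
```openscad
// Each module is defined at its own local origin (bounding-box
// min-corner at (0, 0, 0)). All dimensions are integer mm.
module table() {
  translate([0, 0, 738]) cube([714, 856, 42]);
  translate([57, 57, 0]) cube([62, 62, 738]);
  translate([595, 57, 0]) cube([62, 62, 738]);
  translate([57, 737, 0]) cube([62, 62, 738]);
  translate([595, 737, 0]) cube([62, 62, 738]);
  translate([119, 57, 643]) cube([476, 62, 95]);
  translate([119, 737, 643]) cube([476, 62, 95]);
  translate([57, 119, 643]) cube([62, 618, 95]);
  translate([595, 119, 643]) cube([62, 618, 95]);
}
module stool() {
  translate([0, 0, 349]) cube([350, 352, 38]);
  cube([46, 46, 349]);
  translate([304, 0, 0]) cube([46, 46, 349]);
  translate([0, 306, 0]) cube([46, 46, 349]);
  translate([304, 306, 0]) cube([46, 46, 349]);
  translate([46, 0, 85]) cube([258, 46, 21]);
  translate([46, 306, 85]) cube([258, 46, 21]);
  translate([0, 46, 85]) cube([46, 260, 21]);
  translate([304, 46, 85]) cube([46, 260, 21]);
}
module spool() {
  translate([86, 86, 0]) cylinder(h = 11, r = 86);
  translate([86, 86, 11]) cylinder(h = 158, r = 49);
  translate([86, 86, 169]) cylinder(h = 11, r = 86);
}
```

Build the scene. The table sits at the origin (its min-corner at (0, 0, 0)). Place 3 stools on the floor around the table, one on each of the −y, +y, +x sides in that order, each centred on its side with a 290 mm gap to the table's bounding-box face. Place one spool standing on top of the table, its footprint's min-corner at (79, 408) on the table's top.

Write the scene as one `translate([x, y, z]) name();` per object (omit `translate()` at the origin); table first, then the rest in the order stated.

table();
translate([182, -642, 0]) stool();
translate([182, 1146, 0]) stool();
translate([1004, 252, 0]) stool();
translate([79, 408, 780]) spool();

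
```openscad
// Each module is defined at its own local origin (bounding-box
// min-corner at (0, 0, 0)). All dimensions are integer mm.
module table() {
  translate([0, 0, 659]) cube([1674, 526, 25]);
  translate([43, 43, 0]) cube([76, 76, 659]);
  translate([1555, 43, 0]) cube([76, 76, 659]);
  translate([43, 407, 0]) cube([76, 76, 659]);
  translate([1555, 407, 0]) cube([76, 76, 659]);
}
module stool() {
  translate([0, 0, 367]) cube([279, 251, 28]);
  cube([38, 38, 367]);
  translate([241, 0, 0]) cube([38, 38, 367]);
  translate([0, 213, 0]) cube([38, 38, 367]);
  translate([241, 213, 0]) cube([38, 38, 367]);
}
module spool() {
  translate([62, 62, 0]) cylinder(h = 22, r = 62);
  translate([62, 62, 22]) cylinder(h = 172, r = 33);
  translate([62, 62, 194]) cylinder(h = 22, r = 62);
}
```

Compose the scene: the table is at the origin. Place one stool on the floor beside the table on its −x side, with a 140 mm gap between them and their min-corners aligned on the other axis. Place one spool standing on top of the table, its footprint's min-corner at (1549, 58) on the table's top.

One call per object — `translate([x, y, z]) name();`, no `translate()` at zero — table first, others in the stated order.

table();
translate([-419, 0, 0]) stool();
translate([1549, 58, 684]) spool();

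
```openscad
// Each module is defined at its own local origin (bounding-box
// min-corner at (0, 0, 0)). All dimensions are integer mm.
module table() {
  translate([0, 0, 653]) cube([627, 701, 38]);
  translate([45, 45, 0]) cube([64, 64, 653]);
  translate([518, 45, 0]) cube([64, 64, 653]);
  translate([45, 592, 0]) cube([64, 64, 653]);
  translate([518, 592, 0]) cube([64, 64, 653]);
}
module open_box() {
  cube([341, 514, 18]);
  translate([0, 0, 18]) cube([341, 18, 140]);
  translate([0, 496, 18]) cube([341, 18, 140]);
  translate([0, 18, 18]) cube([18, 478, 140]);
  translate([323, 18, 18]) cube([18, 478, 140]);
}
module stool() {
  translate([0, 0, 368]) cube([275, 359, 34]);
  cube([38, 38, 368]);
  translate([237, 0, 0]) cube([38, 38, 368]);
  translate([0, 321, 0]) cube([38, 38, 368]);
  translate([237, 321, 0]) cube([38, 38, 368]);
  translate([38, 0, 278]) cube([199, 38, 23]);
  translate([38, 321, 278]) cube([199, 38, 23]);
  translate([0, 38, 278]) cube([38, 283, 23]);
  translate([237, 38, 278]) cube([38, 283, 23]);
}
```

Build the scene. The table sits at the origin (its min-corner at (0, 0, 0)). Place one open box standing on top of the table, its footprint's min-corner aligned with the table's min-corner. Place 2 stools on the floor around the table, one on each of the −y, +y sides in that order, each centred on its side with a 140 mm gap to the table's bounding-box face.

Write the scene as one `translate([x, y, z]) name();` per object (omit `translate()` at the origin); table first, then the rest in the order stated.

table();
translate([0, 0, 691]) open_box();
translate([176, -499, 0]) stool();
translate([176, 841, 0]) stool();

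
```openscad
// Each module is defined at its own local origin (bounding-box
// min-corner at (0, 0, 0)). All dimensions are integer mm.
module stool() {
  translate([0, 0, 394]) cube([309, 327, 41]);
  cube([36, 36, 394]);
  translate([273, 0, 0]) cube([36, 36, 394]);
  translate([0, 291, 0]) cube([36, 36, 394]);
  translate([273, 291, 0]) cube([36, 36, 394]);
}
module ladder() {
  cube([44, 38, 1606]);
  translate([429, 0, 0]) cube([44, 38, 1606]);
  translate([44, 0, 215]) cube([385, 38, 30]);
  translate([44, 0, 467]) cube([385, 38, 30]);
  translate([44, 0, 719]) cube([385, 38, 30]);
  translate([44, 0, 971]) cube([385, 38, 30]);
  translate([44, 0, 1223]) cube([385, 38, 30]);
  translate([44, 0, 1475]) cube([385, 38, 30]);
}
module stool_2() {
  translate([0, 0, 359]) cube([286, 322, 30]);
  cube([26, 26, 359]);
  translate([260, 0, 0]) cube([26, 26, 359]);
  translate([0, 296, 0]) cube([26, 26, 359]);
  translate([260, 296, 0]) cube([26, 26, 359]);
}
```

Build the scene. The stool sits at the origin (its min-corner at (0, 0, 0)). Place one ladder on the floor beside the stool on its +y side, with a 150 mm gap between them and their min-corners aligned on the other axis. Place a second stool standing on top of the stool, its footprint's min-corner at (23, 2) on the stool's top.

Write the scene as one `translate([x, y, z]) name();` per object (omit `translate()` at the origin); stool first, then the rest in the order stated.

stool();
translate([0, 477, 0]) ladder();
translate([23, 2, 435]) stool_2();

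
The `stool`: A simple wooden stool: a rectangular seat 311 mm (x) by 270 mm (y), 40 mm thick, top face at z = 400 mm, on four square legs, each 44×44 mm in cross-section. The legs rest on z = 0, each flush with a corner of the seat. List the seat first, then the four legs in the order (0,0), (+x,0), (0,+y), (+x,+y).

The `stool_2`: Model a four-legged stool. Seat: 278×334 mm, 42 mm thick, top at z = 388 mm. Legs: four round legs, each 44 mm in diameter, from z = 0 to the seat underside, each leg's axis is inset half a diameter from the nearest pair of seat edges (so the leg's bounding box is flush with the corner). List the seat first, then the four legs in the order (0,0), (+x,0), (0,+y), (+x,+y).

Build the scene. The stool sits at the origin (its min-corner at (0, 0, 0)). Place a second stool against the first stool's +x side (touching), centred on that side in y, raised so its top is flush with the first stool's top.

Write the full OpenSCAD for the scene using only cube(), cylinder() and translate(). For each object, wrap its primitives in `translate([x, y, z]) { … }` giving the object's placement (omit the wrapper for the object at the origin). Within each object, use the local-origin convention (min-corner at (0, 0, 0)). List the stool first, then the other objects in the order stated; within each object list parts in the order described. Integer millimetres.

translate([0, 0, 360]) cube([311, 270, 40]);
cube([44, 44, 360]);
translate([267, 0, 0]) cube([44, 44, 360]);
translate([0, 226, 0]) cube([44, 44, 360]);
translate([267, 226, 0]) cube([44, 44, 360]);
translate([311, -32, 12]) {
  translate([0, 0, 346]) cube([278, 334, 42]);
  translate([22, 22, 0]) cylinder(h = 346, r = 22);
  translate([256, 22, 0]) cylinder(h = 346, r = 22);
  translate([22, 312, 0]) cylinder(h = 346, r = 22);
  translate([256, 312, 0]) cylinder(h = 346, r = 22);
}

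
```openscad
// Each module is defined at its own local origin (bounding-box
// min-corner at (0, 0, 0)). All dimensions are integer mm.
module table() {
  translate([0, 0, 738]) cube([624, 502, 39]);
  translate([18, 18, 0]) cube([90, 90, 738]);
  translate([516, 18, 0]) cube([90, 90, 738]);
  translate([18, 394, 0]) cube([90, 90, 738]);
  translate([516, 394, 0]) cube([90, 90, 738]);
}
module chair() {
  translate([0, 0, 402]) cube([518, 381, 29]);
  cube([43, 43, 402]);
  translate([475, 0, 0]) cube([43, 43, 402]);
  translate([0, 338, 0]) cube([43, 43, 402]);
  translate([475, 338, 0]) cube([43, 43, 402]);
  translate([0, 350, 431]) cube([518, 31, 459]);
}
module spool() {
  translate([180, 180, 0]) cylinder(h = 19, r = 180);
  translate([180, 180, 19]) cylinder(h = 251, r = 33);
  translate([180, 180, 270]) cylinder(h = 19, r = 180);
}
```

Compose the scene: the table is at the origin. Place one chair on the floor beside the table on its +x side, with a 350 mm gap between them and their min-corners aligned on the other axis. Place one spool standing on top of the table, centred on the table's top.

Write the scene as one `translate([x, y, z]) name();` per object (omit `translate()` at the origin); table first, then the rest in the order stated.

table();
translate([974, 0, 0]) chair();
translate([132, 71, 777]) spool();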